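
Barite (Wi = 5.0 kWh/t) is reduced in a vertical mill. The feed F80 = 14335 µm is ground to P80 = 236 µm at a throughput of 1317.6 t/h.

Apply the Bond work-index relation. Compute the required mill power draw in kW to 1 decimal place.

W = 10 Wi (1/√P80 − 1/√F80)  [Bond]
W = 10·5.0·(1/√236 − 1/√14335) = 10·5.0·(0.056742) = 2.8371 kWh/t
P = W·T = 2.8371·1317.6 = 3738.2 kW

P = 3738.2 kW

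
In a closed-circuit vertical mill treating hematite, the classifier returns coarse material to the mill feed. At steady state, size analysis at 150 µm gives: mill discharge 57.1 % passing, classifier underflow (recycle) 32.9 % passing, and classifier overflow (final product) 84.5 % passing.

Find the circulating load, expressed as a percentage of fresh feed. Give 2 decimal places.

Balance %-passing 150 µm (r = R/F):
Fd + Rd = Ru + Fo ⇒ R/F = (o−d)/(d−u)
r = (84.5 − 57.1)/(57.1 − 32.9) = 27.4/24.2 = 1.1322
CL = 100·r = 113.22 %

CL = 113.22 %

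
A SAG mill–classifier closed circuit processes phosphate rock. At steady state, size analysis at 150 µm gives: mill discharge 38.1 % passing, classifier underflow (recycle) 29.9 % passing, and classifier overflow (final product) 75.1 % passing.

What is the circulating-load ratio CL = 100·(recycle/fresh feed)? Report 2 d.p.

CL = 451.22 %

Two-product formula at 150 µm:
r = (o − d)/(d − u)
r = (75.1 − 38.1)/(38.1 − 29.9) = 37.0/8.2 = 4.5122
CL = 100·r = 451.22 %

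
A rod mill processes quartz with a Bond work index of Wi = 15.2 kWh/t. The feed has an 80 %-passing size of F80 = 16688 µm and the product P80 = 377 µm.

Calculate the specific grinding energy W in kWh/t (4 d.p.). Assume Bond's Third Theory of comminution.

W = 10 Wi (1/√P80 − 1/√F80)  [Bond]
1/√377 = 0.051503;  1/√16688 = 0.007741
W = 10·15.2·(0.051503 − 0.007741) = 6.6518 kWh/t

W = 6.6518 kWh/t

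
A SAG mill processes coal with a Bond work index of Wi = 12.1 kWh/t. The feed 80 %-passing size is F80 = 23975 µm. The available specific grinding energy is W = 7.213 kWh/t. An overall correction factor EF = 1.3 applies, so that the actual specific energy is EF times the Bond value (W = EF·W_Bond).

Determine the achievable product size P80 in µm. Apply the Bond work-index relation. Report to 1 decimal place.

W = 10 Wi (P80^-0.5 − F80^-0.5)
W_Bond = W / EF = 7.213 / 1.3 = 5.5485 kWh/t
⇒ 1/√P80 = W_Bond/(10·Wi) + 1/√F80
  = 5.5485/(10·12.1) + 1/√23975 = 0.045855 + 0.006458 = 0.052313
P80 = (1/0.052313)² = 19.1156² = 365.40 µm

P80 = 365.4 µm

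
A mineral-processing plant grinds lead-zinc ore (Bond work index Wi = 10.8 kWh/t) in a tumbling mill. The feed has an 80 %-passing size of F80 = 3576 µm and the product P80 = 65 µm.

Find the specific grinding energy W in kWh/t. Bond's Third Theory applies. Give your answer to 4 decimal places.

W = 11.5897 kWh/t

W = 10 Wi (1/√P80 − 1/√F80)  [Bond]
1/√65 = 0.124035;  1/√3576 = 0.016723
W = 10·10.8·(0.124035 − 0.016723) = 11.5897 kWh/t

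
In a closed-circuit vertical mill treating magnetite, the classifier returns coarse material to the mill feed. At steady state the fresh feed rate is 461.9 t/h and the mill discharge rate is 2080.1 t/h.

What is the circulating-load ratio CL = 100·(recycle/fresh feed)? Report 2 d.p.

Steady state: M = F + R.
R = M − F = 2080.1 − 461.9 = 1618.2 t/h
CL = 100·R/F = 100·1618.2/461.9 = 350.34 %

CL = 350.34 %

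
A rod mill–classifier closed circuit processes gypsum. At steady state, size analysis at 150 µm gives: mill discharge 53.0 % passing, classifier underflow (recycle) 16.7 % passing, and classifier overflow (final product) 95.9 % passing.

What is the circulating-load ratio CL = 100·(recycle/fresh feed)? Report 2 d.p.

Two-product formula at 150 µm:
(1+r)d = ru + o → r = (o−d)/(d−u)
r = (95.9 − 53.0)/(53.0 − 16.7) = 42.9/36.3 = 1.1818
CL = 100·r = 118.18 %

CL = 118.18 %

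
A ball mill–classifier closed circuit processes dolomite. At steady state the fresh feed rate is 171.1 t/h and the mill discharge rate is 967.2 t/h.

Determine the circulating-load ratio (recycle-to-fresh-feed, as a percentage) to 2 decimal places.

CL = 465.28 %

Steady state: M = F + R.
R = M − F = 967.2 − 171.1 = 796.1 t/h
CL = 100·R/F = 100·796.1/171.1 = 465.28 %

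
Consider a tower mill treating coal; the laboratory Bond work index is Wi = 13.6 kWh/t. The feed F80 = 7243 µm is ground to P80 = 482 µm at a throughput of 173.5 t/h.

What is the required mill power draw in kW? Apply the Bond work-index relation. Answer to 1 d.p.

Bond: W = 10·Wi·(1/√P80 − 1/√F80)
W = 10·13.6·(1/√482 − 1/√7243) = 10·13.6·(0.033799) = 4.5966 kWh/t
Power = W × throughput = 4.5966 kWh/t × 173.5 t/h = 797.5 kW

P = 797.5 kW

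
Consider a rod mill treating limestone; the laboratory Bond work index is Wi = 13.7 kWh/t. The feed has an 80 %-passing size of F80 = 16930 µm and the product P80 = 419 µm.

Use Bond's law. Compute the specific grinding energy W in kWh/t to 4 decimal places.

W = 5.6400 kWh/t

Bond: W = 10·Wi·(1/√P80 − 1/√F80)
1/√419 = 0.048853;  1/√16930 = 0.007685
W = 10·13.7·(0.048853 − 0.007685) = 5.6400 kWh/t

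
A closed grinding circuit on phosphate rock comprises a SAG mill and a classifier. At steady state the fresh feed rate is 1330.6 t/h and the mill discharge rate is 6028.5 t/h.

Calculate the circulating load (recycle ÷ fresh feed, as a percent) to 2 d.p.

CL = 353.07 %

M = F + R at steady state, so:
R = M − F = 6028.5 − 1330.6 = 4697.9 t/h
CL = 100·R/F = 100·4697.9/1330.6 = 353.07 %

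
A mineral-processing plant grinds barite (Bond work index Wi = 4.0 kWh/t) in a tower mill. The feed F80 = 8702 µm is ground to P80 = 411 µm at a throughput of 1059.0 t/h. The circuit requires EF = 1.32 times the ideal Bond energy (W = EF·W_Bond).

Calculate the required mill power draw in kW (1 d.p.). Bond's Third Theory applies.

W = 10 Wi (1/√P80 − 1/√F80)  [Bond]
W = 10·4.0·(1/√411 − 1/√8702) = 10·4.0·(0.038606) = 1.5443 kWh/t
Apply correction: 1.5443 × 1.32 = 2.0384 kWh/t
Mill draw = 2.0384 × 1059.0 = 2158.7 kW

P = 2158.7 kW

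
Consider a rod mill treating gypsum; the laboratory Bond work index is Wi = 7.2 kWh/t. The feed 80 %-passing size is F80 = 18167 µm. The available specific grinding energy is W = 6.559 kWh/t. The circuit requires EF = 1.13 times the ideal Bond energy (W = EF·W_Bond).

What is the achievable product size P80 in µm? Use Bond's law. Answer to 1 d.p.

P80 = 129.0 µm

Bond: W = 10·Wi·(1/√P80 − 1/√F80)
W_Bond = W / EF = 6.559 / 1.13 = 5.8044 kWh/t
⇒ 1/√P80 = W_Bond/(10 Wi) + 1/√F80
  = 5.8044/(10·7.2) + 1/√18167 = 0.080617 + 0.007419 = 0.088036
P80 = (1/0.088036)² = 11.3590² = 129.03 µm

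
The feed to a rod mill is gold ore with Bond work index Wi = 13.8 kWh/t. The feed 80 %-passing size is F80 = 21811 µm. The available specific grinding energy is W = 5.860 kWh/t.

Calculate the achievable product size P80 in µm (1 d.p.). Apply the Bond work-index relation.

Bond: W = 10·Wi·(1/√P80 − 1/√F80)
⇒ 1/√P80 = W/(10 Wi) + 1/√F80
  = 5.8600/(10·13.8) + 1/√21811 = 0.042464 + 0.006771 = 0.049235
P80 = (1/0.049235)² = 20.3108² = 412.53 µm

P80 = 412.5 µm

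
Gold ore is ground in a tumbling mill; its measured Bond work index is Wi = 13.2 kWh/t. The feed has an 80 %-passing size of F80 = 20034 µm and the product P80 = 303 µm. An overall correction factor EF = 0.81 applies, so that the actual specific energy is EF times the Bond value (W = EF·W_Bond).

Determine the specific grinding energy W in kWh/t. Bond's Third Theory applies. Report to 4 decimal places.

W = 10·Wi·(P80^(-½) − F80^(-½))
1/√303 = 0.057448;  1/√20034 = 0.007065
W = 10·13.2·(0.057448 − 0.007065) = 6.6506 kWh/t
Corrected W = EF·W_Bond = 0.81·6.6506 = 5.3870 kWh/t

W = 5.3870 kWh/t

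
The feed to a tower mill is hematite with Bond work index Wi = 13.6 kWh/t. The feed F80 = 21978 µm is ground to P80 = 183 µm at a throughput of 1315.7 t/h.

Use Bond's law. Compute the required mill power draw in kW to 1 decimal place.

P = 12020.3 kW

Bond:  W = 10 Wi (1/√P − 1/√F)
W = 10·13.6·(1/√183 − 1/√21978) = 10·13.6·(0.067177) = 9.1360 kWh/t
Mill draw = 9.1360 × 1315.7 = 12020.3 kW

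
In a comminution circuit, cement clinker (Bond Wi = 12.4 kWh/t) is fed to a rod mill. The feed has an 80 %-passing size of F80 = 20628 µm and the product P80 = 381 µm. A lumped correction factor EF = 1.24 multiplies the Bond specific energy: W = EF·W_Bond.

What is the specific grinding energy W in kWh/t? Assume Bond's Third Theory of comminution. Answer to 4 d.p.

W = 10 Wi (1/√P80 − 1/√F80)  [Bond]
1/√381 = 0.051232;  1/√20628 = 0.006963
W = 10·12.4·(0.051232 − 0.006963) = 5.4894 kWh/t
W_actual = 1.24 × 5.4894 = 6.8068 kWh/t

W = 6.8068 kWh/t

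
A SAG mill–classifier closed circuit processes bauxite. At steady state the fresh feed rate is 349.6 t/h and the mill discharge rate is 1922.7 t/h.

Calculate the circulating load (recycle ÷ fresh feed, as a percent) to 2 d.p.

CL = 449.97 %

Discharge = new feed + return, hence
R = M − F = 1922.7 − 349.6 = 1573.1 t/h
CL = 100·R/F = 100·1573.1/349.6 = 449.97 %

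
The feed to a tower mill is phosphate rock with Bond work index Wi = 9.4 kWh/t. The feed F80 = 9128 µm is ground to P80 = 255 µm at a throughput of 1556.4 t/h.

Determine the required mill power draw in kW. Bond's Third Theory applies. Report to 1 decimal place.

P = 7630.5 kW

W = 10 Wi (P80^-0.5 − F80^-0.5)
W = 10·9.4·(1/√255 − 1/√9128) = 10·9.4·(0.052156) = 4.9026 kWh/t
P_mill = W·ṁ = 4.9026·1556.4 = 7630.5 kW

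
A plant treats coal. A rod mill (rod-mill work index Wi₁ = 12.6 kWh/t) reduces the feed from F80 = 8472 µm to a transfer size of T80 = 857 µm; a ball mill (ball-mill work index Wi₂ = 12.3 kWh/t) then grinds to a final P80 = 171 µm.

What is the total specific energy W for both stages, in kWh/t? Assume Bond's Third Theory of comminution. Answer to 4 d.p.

W = 8.1396 kWh/t

W = 10 Wi (P80^-0.5 − F80^-0.5)
Stage 1 (8472→857 µm, Wi₁=12.6): W₁ = 10·12.6·(0.034159 − 0.010864) = 2.9352 kWh/t
Stage 2 (857→171 µm, Wi₂=12.3): W₂ = 10·12.3·(0.076472 − 0.034159) = 5.2044 kWh/t
W = W₁ + W₂ = 2.9352 + 5.2044 = 8.1396 kWh/t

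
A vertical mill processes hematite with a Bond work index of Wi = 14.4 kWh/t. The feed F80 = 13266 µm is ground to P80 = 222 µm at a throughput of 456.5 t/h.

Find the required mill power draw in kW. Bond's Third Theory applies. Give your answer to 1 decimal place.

W = 10 Wi (1/√P80 − 1/√F80)  [Bond]
W = 10·14.4·(1/√222 − 1/√13266) = 10·14.4·(0.058433) = 8.4144 kWh/t
Mill draw = 8.4144 × 456.5 = 3841.2 kW

P = 3841.2 kW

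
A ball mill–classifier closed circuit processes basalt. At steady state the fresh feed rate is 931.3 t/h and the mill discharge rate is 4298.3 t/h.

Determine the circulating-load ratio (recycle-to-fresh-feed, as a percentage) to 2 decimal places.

Mill node: discharge = fresh + recycle.
R = M − F = 4298.3 − 931.3 = 3367.0 t/h
CL = 100·R/F = 100·3367.0/931.3 = 361.54 %

CL = 361.54 %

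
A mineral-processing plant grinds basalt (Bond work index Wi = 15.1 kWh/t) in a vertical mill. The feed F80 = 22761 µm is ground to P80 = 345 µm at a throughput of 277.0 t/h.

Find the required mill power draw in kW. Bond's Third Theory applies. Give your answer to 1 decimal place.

P = 1974.6 kW

W = 10·Wi·(P80^(-½) − F80^(-½))
W = 10·15.1·(1/√345 − 1/√22761) = 10·15.1·(0.047210) = 7.1287 kWh/t
Mill draw = 7.1287 × 277.0 = 1974.6 kW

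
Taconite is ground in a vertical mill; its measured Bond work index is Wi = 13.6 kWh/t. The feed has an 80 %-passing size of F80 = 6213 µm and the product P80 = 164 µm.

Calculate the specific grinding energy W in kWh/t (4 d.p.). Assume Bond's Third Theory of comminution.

Bond: W = 10·Wi·(1/√P80 − 1/√F80)
1/√164 = 0.078087;  1/√6213 = 0.012687
W = 10·13.6·(0.078087 − 0.012687) = 8.8944 kWh/t

W = 8.8944 kWh/t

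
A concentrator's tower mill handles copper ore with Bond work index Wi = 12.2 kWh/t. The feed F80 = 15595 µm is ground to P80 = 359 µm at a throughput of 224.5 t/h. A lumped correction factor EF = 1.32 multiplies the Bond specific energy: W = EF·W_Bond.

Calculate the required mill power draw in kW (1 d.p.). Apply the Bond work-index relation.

P = 1618.6 kW

W = 10 Wi (1/√P80 − 1/√F80)  [Bond]
W = 10·12.2·(1/√359 − 1/√15595) = 10·12.2·(0.044770) = 5.4620 kWh/t
W_actual = 1.32 × 5.4620 = 7.2098 kWh/t
Power = W × throughput = 7.2098 kWh/t × 224.5 t/h = 1618.6 kW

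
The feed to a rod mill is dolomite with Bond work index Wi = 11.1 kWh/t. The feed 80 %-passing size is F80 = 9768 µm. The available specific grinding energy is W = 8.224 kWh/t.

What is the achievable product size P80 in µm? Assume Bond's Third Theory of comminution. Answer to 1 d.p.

P80 = 141.0 µm

W = 10 Wi / √P80 − 10 Wi / √F80
P80^-0.5 = F80^-0.5 + W/(10 Wi)
  = 8.2240/(10·11.1) + 1/√9768 = 0.074090 + 0.010118 = 0.084208
P80 = (1/0.084208)² = 11.8753² = 141.02 µm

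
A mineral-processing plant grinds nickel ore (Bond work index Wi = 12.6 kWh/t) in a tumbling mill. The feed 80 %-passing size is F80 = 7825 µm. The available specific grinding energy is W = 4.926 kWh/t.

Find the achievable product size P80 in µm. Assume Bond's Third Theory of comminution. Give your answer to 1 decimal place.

P80 = 393.7 µm

W = 10·Wi·(P80^(-½) − F80^(-½))
P80^-0.5 = F80^-0.5 + W/(10 Wi)
  = 4.9260/(10·12.6) + 1/√7825 = 0.039095 + 0.011305 = 0.050400
P80 = (1/0.050400)² = 19.8413² = 393.68 µm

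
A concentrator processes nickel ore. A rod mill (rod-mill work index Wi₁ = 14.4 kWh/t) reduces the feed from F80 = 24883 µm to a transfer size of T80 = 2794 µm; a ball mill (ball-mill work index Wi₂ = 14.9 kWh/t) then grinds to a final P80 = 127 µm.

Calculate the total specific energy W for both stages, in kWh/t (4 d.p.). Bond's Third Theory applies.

W = 10 Wi (P80^-0.5 − F80^-0.5)
Stage 1 (24883→2794 µm, Wi₁=14.4): W₁ = 10·14.4·(0.018919 − 0.006339) = 1.8114 kWh/t
Stage 2 (2794→127 µm, Wi₂=14.9): W₂ = 10·14.9·(0.088736 − 0.018919) = 10.4028 kWh/t
W = W₁ + W₂ = 1.8114 + 10.4028 = 12.2141 kWh/t

W = 12.2141 kWh/t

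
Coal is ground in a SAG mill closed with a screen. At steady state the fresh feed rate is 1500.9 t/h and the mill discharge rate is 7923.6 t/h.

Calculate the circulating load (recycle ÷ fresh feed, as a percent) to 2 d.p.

Mill node: discharge = fresh + recycle.
R = M − F = 7923.6 − 1500.9 = 6422.7 t/h
CL = 100·R/F = 100·6422.7/1500.9 = 427.92 %

CL = 427.92 %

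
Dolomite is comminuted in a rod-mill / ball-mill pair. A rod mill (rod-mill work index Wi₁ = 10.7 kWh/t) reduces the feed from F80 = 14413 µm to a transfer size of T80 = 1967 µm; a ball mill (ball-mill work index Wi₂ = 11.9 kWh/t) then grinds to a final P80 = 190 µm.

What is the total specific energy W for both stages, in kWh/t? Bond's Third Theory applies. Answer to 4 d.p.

W = 10 Wi (1/√P80 − 1/√F80)  [Bond]
Stage 1 (14413→1967 µm, Wi₁=10.7): W₁ = 10·10.7·(0.022547 − 0.008330) = 1.5213 kWh/t
Stage 2 (1967→190 µm, Wi₂=11.9): W₂ = 10·11.9·(0.072548 − 0.022547) = 5.9500 kWh/t
W = W₁ + W₂ = 1.5213 + 5.9500 = 7.4713 kWh/t

W = 7.4713 kWh/t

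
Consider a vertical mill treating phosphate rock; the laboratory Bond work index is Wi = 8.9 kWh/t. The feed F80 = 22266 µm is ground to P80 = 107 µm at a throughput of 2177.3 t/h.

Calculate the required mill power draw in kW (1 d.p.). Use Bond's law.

P = 17434.8 kW

W = 10·Wi·(P80^(-½) − F80^(-½))
W = 10·8.9·(1/√107 − 1/√22266) = 10·8.9·(0.089972) = 8.0075 kWh/t
Power = W × throughput = 8.0075 kWh/t × 2177.3 t/h = 17434.8 kW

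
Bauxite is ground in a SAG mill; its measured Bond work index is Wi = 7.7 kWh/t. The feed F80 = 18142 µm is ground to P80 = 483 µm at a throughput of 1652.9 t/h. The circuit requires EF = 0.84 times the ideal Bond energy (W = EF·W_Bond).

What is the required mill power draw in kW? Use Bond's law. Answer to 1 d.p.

Bond: W = 10·Wi·(1/√P80 − 1/√F80)
W = 10·7.7·(1/√483 − 1/√18142) = 10·7.7·(0.038077) = 2.9319 kWh/t
Corrected W = EF·W_Bond = 0.84·2.9319 = 2.4628 kWh/t
P_mill = W·ṁ = 2.4628·1652.9 = 4070.8 kW

P = 4070.8 kW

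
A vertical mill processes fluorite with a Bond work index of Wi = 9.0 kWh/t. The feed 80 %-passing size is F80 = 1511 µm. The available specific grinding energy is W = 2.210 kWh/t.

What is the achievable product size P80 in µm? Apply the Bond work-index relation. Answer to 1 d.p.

P80 = 395.5 µm

Bond: W = 10·Wi·(1/√P80 − 1/√F80)
⇒ 1/√P80 = W/(10 Wi) + 1/√F80
  = 2.2100/(10·9.0) + 1/√1511 = 0.024556 + 0.025726 = 0.050281
P80 = (1/0.050281)² = 19.8881² = 395.54 µm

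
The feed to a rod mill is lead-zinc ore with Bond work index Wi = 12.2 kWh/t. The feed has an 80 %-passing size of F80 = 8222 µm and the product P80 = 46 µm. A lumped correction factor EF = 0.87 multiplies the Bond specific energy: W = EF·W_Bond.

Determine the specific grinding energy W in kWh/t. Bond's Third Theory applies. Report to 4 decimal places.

Bond:  W = 10 Wi (1/√P − 1/√F)
1/√46 = 0.147442;  1/√8222 = 0.011028
W = 10·12.2·(0.147442 − 0.011028) = 16.6425 kWh/t
With EF = 0.87: W = 16.6425·0.87 = 14.4789 kWh/t

W = 14.4789 kWh/t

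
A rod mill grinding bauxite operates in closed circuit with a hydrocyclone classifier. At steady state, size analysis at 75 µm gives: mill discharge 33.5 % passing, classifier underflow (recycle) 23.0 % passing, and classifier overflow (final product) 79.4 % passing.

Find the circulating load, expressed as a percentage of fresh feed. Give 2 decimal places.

Let r = R/F. Size balance at 75 µm:
d + r·d = r·u + o → r(d−u) = o−d
r = (79.4 − 33.5)/(33.5 − 23.0) = 45.9/10.5 = 4.3714
CL = 100·r = 437.14 %

CL = 437.14 %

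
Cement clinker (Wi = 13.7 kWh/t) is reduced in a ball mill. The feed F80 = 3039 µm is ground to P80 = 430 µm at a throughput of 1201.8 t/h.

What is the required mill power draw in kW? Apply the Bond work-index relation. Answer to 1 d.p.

P = 4953.3 kW

Bond: W = 10·Wi·(1/√P80 − 1/√F80)
W = 10·13.7·(1/√430 − 1/√3039) = 10·13.7·(0.030084) = 4.1216 kWh/t
P_mill = W·ṁ = 4.1216·1201.8 = 4953.3 kW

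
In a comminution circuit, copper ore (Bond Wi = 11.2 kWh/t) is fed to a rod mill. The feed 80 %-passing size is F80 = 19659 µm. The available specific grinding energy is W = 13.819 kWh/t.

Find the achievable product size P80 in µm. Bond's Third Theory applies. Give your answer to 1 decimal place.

P80 = 58.7 µm

Bond:  W = 10 Wi (1/√P − 1/√F)
1/√P80 = 1/√F80 + W/(10·Wi)
  = 13.8190/(10·11.2) + 1/√19659 = 0.123384 + 0.007132 = 0.130516
P80 = (1/0.130516)² = 7.6619² = 58.70 µm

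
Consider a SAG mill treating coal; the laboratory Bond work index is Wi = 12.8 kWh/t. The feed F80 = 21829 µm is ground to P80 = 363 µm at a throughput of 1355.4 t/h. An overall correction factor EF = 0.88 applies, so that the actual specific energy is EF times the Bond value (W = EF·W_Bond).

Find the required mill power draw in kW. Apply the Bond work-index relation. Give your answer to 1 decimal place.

W = 10 Wi (P80^-0.5 − F80^-0.5)
W = 10·12.8·(1/√363 − 1/√21829) = 10·12.8·(0.045718) = 5.8519 kWh/t
With EF = 0.88: W = 5.8519·0.88 = 5.1497 kWh/t
Mill draw = 5.1497 × 1355.4 = 6979.9 kW

P = 6979.9 kW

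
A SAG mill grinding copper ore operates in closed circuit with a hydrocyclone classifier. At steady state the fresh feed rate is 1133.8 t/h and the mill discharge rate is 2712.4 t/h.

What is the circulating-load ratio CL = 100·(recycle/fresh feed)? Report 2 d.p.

Steady state: M = F + R.
R = M − F = 2712.4 − 1133.8 = 1578.6 t/h
CL = 100·R/F = 100·1578.6/1133.8 = 139.23 %

CL = 139.23 %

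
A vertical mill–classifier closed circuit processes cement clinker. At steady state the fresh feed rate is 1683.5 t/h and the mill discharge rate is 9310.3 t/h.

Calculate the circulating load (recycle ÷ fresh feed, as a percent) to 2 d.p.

Discharge = new feed + return, hence
R = M − F = 9310.3 − 1683.5 = 7626.8 t/h
CL = 100·R/F = 100·7626.8/1683.5 = 453.03 %

CL = 453.03 %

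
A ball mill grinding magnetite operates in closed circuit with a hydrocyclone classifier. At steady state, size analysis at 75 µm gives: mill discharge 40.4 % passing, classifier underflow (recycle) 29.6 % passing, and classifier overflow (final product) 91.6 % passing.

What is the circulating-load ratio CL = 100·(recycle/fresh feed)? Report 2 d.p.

CL = 474.07 %

Balance %-passing 75 µm (r = R/F):
(1+r)·d = r·u + o ⇒ r = (o−d)/(d−u)
r = (91.6 − 40.4)/(40.4 − 29.6) = 51.2/10.8 = 4.7407
CL = 100·r = 474.07 %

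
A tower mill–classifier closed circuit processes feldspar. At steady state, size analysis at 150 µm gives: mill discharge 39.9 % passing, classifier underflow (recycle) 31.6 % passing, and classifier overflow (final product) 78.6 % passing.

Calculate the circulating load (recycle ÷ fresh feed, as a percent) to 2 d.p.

Classifier node, passing 150 µm:
(1+r)d = ru + o → r = (o−d)/(d−u)
r = (78.6 − 39.9)/(39.9 − 31.6) = 38.7/8.3 = 4.6627
CL = 100·r = 466.27 %

CL = 466.27 %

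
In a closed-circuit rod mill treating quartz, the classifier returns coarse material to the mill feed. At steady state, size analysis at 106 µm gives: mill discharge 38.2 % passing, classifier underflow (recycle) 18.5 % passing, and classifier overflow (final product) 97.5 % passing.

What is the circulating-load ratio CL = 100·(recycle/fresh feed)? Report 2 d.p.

Classifier node, passing 106 µm:
d + r·d = r·u + o → r(d−u) = o−d
r = (97.5 − 38.2)/(38.2 − 18.5) = 59.3/19.7 = 3.0102
CL = 100·r = 301.02 %

CL = 301.02 %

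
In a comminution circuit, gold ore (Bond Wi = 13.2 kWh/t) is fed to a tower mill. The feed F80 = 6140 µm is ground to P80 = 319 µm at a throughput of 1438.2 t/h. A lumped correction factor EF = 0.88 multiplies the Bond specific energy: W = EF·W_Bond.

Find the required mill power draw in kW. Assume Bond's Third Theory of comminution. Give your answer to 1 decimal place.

P = 7221.6 kW

W = 10 Wi (1/√P80 − 1/√F80)  [Bond]
W = 10·13.2·(1/√319 − 1/√6140) = 10·13.2·(0.043227) = 5.7060 kWh/t
Corrected W = EF·W_Bond = 0.88·5.7060 = 5.0213 kWh/t
P = W·T = 5.0213·1438.2 = 7221.6 kW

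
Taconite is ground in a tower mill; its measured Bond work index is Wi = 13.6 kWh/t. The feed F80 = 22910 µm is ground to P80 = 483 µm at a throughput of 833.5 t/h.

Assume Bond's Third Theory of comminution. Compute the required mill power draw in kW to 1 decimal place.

P = 4409.0 kW

Bond: W = 10·Wi·(1/√P80 − 1/√F80)
W = 10·13.6·(1/√483 − 1/√22910) = 10·13.6·(0.038895) = 5.2897 kWh/t
Mill draw = 5.2897 × 833.5 = 4409.0 kW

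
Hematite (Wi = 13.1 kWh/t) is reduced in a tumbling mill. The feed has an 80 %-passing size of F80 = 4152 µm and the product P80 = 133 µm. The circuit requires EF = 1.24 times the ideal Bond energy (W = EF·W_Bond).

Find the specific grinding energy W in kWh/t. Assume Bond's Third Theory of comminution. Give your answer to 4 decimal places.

W = 10 Wi / √P80 − 10 Wi / √F80
1/√133 = 0.086711;  1/√4152 = 0.015519
W = 10·13.1·(0.086711 − 0.015519) = 9.3261 kWh/t
Corrected W = EF·W_Bond = 1.24·9.3261 = 11.5644 kWh/t

W = 11.5644 kWh/t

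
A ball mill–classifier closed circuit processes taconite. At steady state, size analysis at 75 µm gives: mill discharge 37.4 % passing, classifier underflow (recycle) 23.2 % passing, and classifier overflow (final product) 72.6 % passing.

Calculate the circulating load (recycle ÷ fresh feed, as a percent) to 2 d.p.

CL = 247.89 %

Balance %-passing 75 µm (r = R/F):
r = (o − d)/(d − u)
r = (72.6 − 37.4)/(37.4 − 23.2) = 35.2/14.2 = 2.4789
CL = 100·r = 247.89 %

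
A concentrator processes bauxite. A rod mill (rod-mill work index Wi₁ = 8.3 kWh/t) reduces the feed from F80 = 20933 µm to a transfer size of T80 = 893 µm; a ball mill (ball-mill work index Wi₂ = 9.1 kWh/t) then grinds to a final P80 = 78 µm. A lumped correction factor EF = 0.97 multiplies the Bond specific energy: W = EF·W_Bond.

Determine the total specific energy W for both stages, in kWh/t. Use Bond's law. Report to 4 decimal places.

W = 10 Wi / √P80 − 10 Wi / √F80
Stage 1 (20933→893 µm, Wi₁=8.3): W₁ = 10·8.3·(0.033464 − 0.006912) = 2.2038 kWh/t
Stage 2 (893→78 µm, Wi₂=9.1): W₂ = 10·9.1·(0.113228 − 0.033464) = 7.2585 kWh/t
W = W₁ + W₂ = 2.2038 + 7.2585 = 9.4623 kWh/t
With EF = 0.97: W = 9.4623·0.97 = 9.1785 kWh/t

W = 9.1785 kWh/t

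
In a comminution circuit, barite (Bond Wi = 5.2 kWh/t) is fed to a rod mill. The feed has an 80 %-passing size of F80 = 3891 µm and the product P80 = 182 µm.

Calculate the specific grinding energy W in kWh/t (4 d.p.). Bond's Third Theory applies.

W = 10 Wi (P80^-0.5 − F80^-0.5)
1/√182 = 0.074125;  1/√3891 = 0.016031
W = 10·5.2·(0.074125 − 0.016031) = 3.0209 kWh/t

W = 3.0209 kWh/t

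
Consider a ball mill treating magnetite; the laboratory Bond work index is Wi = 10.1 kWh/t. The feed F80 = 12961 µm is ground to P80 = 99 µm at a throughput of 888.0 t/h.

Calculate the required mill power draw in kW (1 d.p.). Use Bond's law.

P = 8226.2 kW

Bond:  W = 10 Wi (1/√P − 1/√F)
W = 10·10.1·(1/√99 − 1/√12961) = 10·10.1·(0.091720) = 9.2637 kWh/t
Power = W × throughput = 9.2637 kWh/t × 888.0 t/h = 8226.2 kW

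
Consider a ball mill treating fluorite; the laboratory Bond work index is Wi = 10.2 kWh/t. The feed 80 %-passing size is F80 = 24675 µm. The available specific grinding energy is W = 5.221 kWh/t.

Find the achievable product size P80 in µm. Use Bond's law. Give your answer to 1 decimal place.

Bond: W = 10·Wi·(1/√P80 − 1/√F80)
⇒ 1/√P80 = W/(10·Wi) + 1/√F80
  = 5.2210/(10·10.2) + 1/√24675 = 0.051186 + 0.006366 = 0.057552
P80 = (1/0.057552)² = 17.3755² = 301.91 µm

P80 = 301.9 µm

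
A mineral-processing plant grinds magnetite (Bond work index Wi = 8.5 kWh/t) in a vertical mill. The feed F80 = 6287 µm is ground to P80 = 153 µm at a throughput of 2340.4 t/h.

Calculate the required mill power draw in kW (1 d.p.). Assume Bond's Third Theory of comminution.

P = 13573.9 kW

W_Bond = 10·Wi·(1/√P₈₀ − 1/√F₈₀)
W = 10·8.5·(1/√153 − 1/√6287) = 10·8.5·(0.068233) = 5.7998 kWh/t
Power = W × throughput = 5.7998 kWh/t × 2340.4 t/h = 13573.9 kW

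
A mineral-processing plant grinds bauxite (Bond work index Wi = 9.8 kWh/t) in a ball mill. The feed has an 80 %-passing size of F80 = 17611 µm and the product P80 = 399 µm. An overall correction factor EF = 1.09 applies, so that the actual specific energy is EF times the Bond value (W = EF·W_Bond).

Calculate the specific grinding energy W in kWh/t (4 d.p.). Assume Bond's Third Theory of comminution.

W_Bond = 10·Wi·(1/√P₈₀ − 1/√F₈₀)
1/√399 = 0.050063;  1/√17611 = 0.007535
W = 10·9.8·(0.050063 − 0.007535) = 4.1677 kWh/t
Apply correction: 4.1677 × 1.09 = 4.5428 kWh/t

W = 4.5428 kWh/t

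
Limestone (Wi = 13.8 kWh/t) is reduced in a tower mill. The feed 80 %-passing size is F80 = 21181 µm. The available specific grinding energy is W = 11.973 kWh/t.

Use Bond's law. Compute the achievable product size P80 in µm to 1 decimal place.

W_Bond = 10·Wi·(1/√P₈₀ − 1/√F₈₀)
P80^-0.5 = F80^-0.5 + W/(10 Wi)
  = 11.9730/(10·13.8) + 1/√21181 = 0.086761 + 0.006871 = 0.093632
P80 = (1/0.093632)² = 10.6801² = 114.06 µm

P80 = 114.1 µm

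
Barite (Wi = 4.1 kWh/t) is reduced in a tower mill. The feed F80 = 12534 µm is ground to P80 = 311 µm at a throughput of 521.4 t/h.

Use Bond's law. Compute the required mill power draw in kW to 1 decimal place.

P = 1021.3 kW

W = 10 Wi / √P80 − 10 Wi / √F80
W = 10·4.1·(1/√311 − 1/√12534) = 10·4.1·(0.047773) = 1.9587 kWh/t
P_mill = W·ṁ = 1.9587·521.4 = 1021.3 kW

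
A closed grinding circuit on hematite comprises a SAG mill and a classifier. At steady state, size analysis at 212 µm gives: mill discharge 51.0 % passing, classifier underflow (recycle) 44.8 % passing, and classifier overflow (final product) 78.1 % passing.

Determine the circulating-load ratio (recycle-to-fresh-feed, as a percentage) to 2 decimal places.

Classifier node, passing 212 µm:
r = (o − d)/(d − u)
r = (78.1 − 51.0)/(51.0 − 44.8) = 27.1/6.2 = 4.3710
CL = 100·r = 437.10 %

CL = 437.10 %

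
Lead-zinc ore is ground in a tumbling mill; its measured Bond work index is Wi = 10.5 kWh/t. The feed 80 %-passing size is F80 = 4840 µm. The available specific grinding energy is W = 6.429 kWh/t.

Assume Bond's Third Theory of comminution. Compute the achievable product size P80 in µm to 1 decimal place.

W = 10 Wi / √P80 − 10 Wi / √F80
P80^-0.5 = F80^-0.5 + W/(10 Wi)
  = 6.4290/(10·10.5) + 1/√4840 = 0.061229 + 0.014374 = 0.075603
P80 = (1/0.075603)² = 13.2271² = 174.96 µm

P80 = 175.0 µm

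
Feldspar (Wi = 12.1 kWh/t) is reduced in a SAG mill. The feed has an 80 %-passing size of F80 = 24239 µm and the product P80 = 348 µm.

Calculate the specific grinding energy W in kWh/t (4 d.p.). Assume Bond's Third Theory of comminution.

W = 10·Wi·(P80^(-½) − F80^(-½))
1/√348 = 0.053606;  1/√24239 = 0.006423
W = 10·12.1·(0.053606 − 0.006423) = 5.7091 kWh/t

W = 5.7091 kWh/t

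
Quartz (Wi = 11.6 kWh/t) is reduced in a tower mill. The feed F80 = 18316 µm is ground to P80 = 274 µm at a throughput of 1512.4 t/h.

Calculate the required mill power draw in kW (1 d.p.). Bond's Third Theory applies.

P = 9302.3 kW

W = 10 Wi (P80^-0.5 − F80^-0.5)
W = 10·11.6·(1/√274 − 1/√18316) = 10·11.6·(0.053023) = 6.1507 kWh/t
P_mill = W·ṁ = 6.1507·1512.4 = 9302.3 kW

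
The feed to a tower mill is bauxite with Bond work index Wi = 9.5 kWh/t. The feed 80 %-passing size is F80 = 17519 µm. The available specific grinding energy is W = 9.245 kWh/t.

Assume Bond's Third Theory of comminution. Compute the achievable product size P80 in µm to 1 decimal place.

P80 = 90.9 µm

W = 10·Wi·[P80^(−½) − F80^(−½)]
⇒ 1/√P80 = W/(10 Wi) + 1/√F80
  = 9.2450/(10·9.5) + 1/√17519 = 0.097316 + 0.007555 = 0.104871
P80 = (1/0.104871)² = 9.5355² = 90.93 µm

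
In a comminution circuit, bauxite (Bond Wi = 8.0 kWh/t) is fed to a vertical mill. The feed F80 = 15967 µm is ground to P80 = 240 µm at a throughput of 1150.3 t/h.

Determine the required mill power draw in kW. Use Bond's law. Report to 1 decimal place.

P = 5211.9 kW

W_Bond = 10·Wi·(1/√P₈₀ − 1/√F₈₀)
W = 10·8.0·(1/√240 − 1/√15967) = 10·8.0·(0.056636) = 4.5309 kWh/t
P_mill = W·ṁ = 4.5309·1150.3 = 5211.9 kW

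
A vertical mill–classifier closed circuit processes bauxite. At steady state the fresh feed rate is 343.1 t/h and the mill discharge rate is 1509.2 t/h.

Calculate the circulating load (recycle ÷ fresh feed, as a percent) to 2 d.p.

Mill node: discharge = fresh + recycle.
R = M − F = 1509.2 − 343.1 = 1166.1 t/h
CL = 100·R/F = 100·1166.1/343.1 = 339.87 %

CL = 339.87 %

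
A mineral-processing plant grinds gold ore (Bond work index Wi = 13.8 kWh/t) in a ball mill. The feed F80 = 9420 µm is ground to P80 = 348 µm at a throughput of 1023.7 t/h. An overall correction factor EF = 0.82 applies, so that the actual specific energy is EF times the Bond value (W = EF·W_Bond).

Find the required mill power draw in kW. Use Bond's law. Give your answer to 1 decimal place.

Bond: W = 10·Wi·(1/√P80 − 1/√F80)
W = 10·13.8·(1/√348 − 1/√9420) = 10·13.8·(0.043302) = 5.9757 kWh/t
With EF = 0.82: W = 5.9757·0.82 = 4.9001 kWh/t
P = W·T = 4.9001·1023.7 = 5016.2 kW

P = 5016.2 kW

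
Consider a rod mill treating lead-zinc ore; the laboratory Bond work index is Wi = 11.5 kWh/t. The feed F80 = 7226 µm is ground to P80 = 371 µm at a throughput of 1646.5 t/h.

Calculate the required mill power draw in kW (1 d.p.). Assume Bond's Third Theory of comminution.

P = 7603.0 kW

Bond: W = 10·Wi·(1/√P80 − 1/√F80)
W = 10·11.5·(1/√371 − 1/√7226) = 10·11.5·(0.040154) = 4.6177 kWh/t
Mill draw = 4.6177 × 1646.5 = 7603.0 kW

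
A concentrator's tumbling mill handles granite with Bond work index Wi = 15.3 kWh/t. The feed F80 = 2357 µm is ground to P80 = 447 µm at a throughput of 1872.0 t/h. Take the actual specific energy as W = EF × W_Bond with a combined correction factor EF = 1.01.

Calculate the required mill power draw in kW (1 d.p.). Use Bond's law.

P = 7724.0 kW

Bond:  W = 10 Wi (1/√P − 1/√F)
W = 10·15.3·(1/√447 − 1/√2357) = 10·15.3·(0.026701) = 4.0852 kWh/t
With EF = 1.01: W = 4.0852·1.01 = 4.1260 kWh/t
Mill draw = 4.1260 × 1872.0 = 7724.0 kW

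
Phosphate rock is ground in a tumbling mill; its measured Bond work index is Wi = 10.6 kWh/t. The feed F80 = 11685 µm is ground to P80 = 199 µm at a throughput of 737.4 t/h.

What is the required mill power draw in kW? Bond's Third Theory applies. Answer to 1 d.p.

W = 10 Wi (P80^-0.5 − F80^-0.5)
W = 10·10.6·(1/√199 − 1/√11685) = 10·10.6·(0.061637) = 6.5335 kWh/t
P_mill = W·ṁ = 6.5335·737.4 = 4817.8 kW

P = 4817.8 kW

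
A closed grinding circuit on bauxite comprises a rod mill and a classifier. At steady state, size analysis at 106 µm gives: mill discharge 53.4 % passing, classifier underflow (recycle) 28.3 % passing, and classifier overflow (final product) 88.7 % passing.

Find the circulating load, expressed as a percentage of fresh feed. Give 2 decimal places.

Classifier node, passing 106 µm:
r = (o − d)/(d − u)
r = (88.7 − 53.4)/(53.4 − 28.3) = 35.3/25.1 = 1.4064
CL = 100·r = 140.64 %

CL = 140.64 %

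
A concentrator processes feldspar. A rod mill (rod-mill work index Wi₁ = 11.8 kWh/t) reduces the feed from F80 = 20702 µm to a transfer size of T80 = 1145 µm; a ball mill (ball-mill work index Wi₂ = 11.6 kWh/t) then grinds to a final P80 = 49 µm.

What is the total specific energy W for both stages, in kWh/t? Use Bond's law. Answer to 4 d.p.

W = 10·Wi·[P80^(−½) − F80^(−½)]
Stage 1 (20702→1145 µm, Wi₁=11.8): W₁ = 10·11.8·(0.029553 − 0.006950) = 2.6671 kWh/t
Stage 2 (1145→49 µm, Wi₂=11.6): W₂ = 10·11.6·(0.142857 − 0.029553) = 13.1433 kWh/t
W = W₁ + W₂ = 2.6671 + 13.1433 = 15.8104 kWh/t

W = 15.8104 kWh/t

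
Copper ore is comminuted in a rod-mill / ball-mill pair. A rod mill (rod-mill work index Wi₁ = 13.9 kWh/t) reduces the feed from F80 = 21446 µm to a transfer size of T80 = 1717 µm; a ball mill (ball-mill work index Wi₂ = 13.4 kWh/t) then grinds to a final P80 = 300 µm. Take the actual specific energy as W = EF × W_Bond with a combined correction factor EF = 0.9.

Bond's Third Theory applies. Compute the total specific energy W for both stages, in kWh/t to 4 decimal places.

W = 6.2172 kWh/t

Bond: W = 10·Wi·(1/√P80 − 1/√F80)
Stage 1 (21446→1717 µm, Wi₁=13.9): W₁ = 10·13.9·(0.024133 − 0.006829) = 2.4053 kWh/t
Stage 2 (1717→300 µm, Wi₂=13.4): W₂ = 10·13.4·(0.057735 − 0.024133) = 4.5026 kWh/t
W = W₁ + W₂ = 2.4053 + 4.5026 = 6.9080 kWh/t
W_actual = 0.9 × 6.9080 = 6.2172 kWh/t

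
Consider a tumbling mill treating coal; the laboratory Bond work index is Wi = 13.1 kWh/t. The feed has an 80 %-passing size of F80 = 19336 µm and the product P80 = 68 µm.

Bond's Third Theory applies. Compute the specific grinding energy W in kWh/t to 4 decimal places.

W = 10·Wi·(P80^(-½) − F80^(-½))
1/√68 = 0.121268;  1/√19336 = 0.007191
W = 10·13.1·(0.121268 − 0.007191) = 14.9440 kWh/t

W = 14.9440 kWh/t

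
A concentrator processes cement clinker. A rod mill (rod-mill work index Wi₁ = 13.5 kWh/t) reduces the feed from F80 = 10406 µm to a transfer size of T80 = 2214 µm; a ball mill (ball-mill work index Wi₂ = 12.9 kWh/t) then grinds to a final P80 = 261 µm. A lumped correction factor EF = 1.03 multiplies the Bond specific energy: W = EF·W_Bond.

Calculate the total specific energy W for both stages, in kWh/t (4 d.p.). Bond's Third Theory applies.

W = 6.9927 kWh/t

W = 10·Wi·(P80^(-½) − F80^(-½))
Stage 1 (10406→2214 µm, Wi₁=13.5): W₁ = 10·13.5·(0.021253 − 0.009803) = 1.5457 kWh/t
Stage 2 (2214→261 µm, Wi₂=12.9): W₂ = 10·12.9·(0.061898 − 0.021253) = 5.2433 kWh/t
W = W₁ + W₂ = 1.5457 + 5.2433 = 6.7890 kWh/t
With EF = 1.03: W = 6.7890·1.03 = 6.9927 kWh/t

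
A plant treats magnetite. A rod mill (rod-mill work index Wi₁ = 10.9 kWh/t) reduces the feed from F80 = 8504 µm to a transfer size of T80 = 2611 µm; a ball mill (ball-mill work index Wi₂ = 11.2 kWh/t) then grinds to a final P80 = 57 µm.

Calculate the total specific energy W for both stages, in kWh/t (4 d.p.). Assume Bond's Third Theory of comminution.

W = 13.5941 kWh/t

W = 10 Wi / √P80 − 10 Wi / √F80
Stage 1 (8504→2611 µm, Wi₁=10.9): W₁ = 10·10.9·(0.019570 − 0.010844) = 0.9512 kWh/t
Stage 2 (2611→57 µm, Wi₂=11.2): W₂ = 10·11.2·(0.132453 − 0.019570) = 12.6429 kWh/t
W = W₁ + W₂ = 0.9512 + 12.6429 = 13.5941 kWh/t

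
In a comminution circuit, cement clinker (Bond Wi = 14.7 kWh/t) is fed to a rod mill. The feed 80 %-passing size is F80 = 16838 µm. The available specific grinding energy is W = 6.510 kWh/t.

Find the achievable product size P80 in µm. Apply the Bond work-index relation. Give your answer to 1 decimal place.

P80 = 369.9 µm

Bond:  W = 10 Wi (1/√P − 1/√F)
P80^-0.5 = F80^-0.5 + W/(10 Wi)
  = 6.5100/(10·14.7) + 1/√16838 = 0.044286 + 0.007706 = 0.051992
P80 = (1/0.051992)² = 19.2337² = 369.93 µm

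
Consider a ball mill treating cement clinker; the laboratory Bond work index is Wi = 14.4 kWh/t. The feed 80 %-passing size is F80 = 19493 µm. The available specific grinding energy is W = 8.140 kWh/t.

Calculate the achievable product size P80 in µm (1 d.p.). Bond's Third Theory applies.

P80 = 246.5 µm

Bond:  W = 10 Wi (1/√P − 1/√F)
P80^-0.5 = F80^-0.5 + W/(10 Wi)
  = 8.1400/(10·14.4) + 1/√19493 = 0.056528 + 0.007162 = 0.063690
P80 = (1/0.063690)² = 15.7010² = 246.52 µm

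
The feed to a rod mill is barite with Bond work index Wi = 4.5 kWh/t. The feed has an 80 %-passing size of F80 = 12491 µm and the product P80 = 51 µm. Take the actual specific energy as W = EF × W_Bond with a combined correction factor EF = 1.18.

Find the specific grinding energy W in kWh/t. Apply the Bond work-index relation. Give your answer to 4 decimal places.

W = 10·Wi·[P80^(−½) − F80^(−½)]
1/√51 = 0.140028;  1/√12491 = 0.008947
W = 10·4.5·(0.140028 − 0.008947) = 5.8986 kWh/t
Apply correction: 5.8986 × 1.18 = 6.9604 kWh/t

W = 6.9604 kWh/t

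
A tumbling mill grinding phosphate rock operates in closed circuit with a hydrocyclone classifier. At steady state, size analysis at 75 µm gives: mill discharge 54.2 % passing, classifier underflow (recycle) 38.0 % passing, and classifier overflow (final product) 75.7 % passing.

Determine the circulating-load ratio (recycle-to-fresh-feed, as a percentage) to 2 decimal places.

CL = 132.72 %

Classifier node, passing 75 µm:
(1+r)·d = r·u + o ⇒ r = (o−d)/(d−u)
r = (75.7 − 54.2)/(54.2 − 38.0) = 21.5/16.2 = 1.3272
CL = 100·r = 132.72 %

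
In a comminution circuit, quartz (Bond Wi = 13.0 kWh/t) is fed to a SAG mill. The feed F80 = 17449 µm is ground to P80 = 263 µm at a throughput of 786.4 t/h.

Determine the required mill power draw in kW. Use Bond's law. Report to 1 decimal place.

W = 10 Wi (P80^-0.5 − F80^-0.5)
W = 10·13.0·(1/√263 − 1/√17449) = 10·13.0·(0.054092) = 7.0320 kWh/t
P = W·T = 7.0320·786.4 = 5530.0 kW

P = 5530.0 kW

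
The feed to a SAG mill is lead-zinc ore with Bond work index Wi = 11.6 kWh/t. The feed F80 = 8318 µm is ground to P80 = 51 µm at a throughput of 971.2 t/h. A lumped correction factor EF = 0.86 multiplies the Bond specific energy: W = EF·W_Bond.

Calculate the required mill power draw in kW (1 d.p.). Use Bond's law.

W = 10·Wi·[P80^(−½) − F80^(−½)]
W = 10·11.6·(1/√51 − 1/√8318) = 10·11.6·(0.129063) = 14.9714 kWh/t
Corrected W = EF·W_Bond = 0.86·14.9714 = 12.8754 kWh/t
Power = W × throughput = 12.8754 kWh/t × 971.2 t/h = 12504.6 kW

P = 12504.6 kW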